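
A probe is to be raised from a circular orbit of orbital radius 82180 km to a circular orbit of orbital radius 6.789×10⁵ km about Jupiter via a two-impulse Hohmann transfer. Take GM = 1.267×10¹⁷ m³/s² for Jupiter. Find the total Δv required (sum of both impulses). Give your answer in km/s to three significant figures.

r₁ = 82180 km = 8.218×10⁷ m.
r₂ = 6.789×10⁵ km = 6.789×10⁸ m.
Transfer ellipse a_t = (r₁ + r₂)/2 = 3.805×10⁸ m.
At r₁: circular v_c1 = √(μ/r₁) = 39260 m/s; transfer-perijove v_p = √[μ(2/r₁ − 1/a_t)] = 52450 m/s.
Δv₁ = v_p − v_c1 = 13180 m/s.
At r₂: circular v_c2 = √(μ/r₂) = 13660 m/s; transfer-apojove v_a = √[μ(2/r₂ − 1/a_t)] = 6348 m/s.
Δv₂ = v_c2 − v_a = 7313 m/s.
Total Δv = Δv₁ + Δv₂ = 20490 m/s = 20.49 km/s.

Δv_total ≈ 20.5 km/s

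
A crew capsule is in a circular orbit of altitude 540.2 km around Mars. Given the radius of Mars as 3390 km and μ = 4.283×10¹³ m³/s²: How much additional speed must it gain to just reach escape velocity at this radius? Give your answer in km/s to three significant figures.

Δv ≈ 1.37 km/s

r = 3390 + 540.2 = 3930.2 km = 3.9302×10⁶ m.
Circular speed v_c = √(μ/r) = 3301 m/s.
Escape speed v_esc = √(2μ/r) = √2 × v_c = 4669 m/s.
Δv = v_esc − v_c = 1367 m/s = 1.367 km/s.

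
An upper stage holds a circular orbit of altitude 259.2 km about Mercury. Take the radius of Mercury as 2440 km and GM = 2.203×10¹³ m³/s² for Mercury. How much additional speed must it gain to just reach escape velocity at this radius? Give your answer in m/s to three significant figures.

r = 2440 + 259.2 = 2699.2 km = 2.6992×10⁶ m.
Circular speed v_c = √(μ/r) = 2857 m/s.
Escape speed v_esc = √(2μ/r) = √2 × v_c = 4040 m/s.
Δv = v_esc − v_c = 1183 m/s.

Δv ≈ 1180 m/s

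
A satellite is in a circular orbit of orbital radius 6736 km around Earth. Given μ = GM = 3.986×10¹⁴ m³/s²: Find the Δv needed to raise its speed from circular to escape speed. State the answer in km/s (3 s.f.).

Δv ≈ 3.19 km/s

r = 6736 km = 6.736×10⁶ m.
Circular speed v_c = √(μ/r) = 7693 m/s.
Escape speed v_esc = √(2μ/r) = √2 × v_c = 10880 m/s.
Δv = v_esc − v_c = 3186 m/s = 3.186 km/s.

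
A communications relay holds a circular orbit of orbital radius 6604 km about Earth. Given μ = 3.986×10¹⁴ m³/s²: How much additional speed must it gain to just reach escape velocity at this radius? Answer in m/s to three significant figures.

Δv ≈ 3220 m/s

r = 6604 km = 6.604×10⁶ m.
Circular speed v_c = √(μ/r) = 7769 m/s.
Escape speed v_esc = √(2μ/r) = √2 × v_c = 10990 m/s.
Δv = v_esc − v_c = 3218 m/s.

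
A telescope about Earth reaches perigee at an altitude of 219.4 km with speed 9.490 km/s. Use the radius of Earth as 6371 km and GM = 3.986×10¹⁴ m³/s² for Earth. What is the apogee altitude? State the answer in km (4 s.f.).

apogee altitude ≈ 12830 km

r_p = 6371 + 219.4 = 6590.4 km = 6.590×10⁶ m.
Specific energy ε = v²/2 − μ/r = -1.545×10⁷ J/kg, so a = −μ/(2ε) = 1.290×10⁷ m.
The apsides satisfy r_p + r_a = 2a, so the apogee radius is 2a − r_p = 1.921×10⁷ m = 19206 km.
Apogee altitude = 19206 − 6371 = 12835 km.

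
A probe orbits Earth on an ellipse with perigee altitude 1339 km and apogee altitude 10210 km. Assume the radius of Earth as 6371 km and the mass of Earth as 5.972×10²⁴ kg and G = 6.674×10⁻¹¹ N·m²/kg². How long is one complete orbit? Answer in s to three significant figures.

μ = GM = 6.674×10⁻¹¹ × 5.972×10²⁴ = 3.986×10¹⁴ m³/s².
r_p = 6371 + 1339 = 7710.0 km = 7.7100×10⁶ m.
r_a = 6371 + 10210 = 16581 km = 1.6581×10⁷ m.
Semi-major axis a = (r_p + r_a)/2 = (7710.0 + 16581)/2 = 12146 km = 1.215×10⁷ m.
By Kepler's third law T = 2π√(a³/μ) = 2π × 2.120×10³ = 1.332×10⁴ s.

T ≈ 13300 s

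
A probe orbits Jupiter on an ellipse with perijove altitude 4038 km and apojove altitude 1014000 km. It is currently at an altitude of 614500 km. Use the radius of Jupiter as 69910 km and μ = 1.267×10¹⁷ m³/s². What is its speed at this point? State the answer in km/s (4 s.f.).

r_p = 69910 + 4038 = 73948 km = 7.3948×10⁷ m.
r_a = 69910 + 1014000 = 1083900 km = 1.0839×10⁹ m.
r = 69910 + 614500 = 6.8441×10⁵ km = 6.844×10⁸ m.
Semi-major axis a = (r_p + r_a)/2 = 5.7893×10⁵ km = 5.789×10⁸ m.
Vis-viva: v² = μ(2/r − 1/a) = 1.267×10¹⁷ × (2.922×10⁻⁹ − 1.727×10⁻⁹) = 1.514×10⁸ m²/s².
v = 12300 m/s = 12.30 km/s.

v ≈ 12.30 km/s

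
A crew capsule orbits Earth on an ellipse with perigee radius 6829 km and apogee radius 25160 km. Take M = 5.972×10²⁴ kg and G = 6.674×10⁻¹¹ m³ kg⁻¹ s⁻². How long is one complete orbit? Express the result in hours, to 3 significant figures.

T ≈ 5.59 hours

μ = GM = 6.674×10⁻¹¹ × 5.972×10²⁴ = 3.986×10¹⁴ m³/s².
Semi-major axis a = (r_p + r_a)/2 = (6829.0 + 25160)/2 = 15994 km = 1.599×10⁷ m.
By Kepler's third law T = 2π√(a³/μ) = 2π × 3.204×10³ = 2.013×10⁴ s.
= 5.592 hours.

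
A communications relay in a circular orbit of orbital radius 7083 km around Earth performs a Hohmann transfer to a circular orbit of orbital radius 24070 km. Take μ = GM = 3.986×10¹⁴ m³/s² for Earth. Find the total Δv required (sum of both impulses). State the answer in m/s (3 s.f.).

r₁ = 7083 km = 7.083×10⁶ m.
r₂ = 24070 km = 2.407×10⁷ m.
Transfer ellipse a_t = (r₁ + r₂)/2 = 1.558×10⁷ m.
At r₁: circular v_c1 = √(μ/r₁) = 7502 m/s; transfer-perigee v_p = √[μ(2/r₁ − 1/a_t)] = 9325 m/s.
Δv₁ = v_p − v_c1 = 1824 m/s.
At r₂: circular v_c2 = √(μ/r₂) = 4069 m/s; transfer-apogee v_a = √[μ(2/r₂ − 1/a_t)] = 2744 m/s.
Δv₂ = v_c2 − v_a = 1325 m/s.
Total Δv = Δv₁ + Δv₂ = 3149 m/s.

Δv_total ≈ 3150 m/s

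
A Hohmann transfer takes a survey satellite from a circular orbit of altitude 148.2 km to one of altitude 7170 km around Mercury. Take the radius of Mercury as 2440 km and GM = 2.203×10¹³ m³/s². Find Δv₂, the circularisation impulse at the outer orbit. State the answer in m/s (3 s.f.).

Δv ≈ 528 m/s

r₁ = 2440 + 148.2 = 2588.2 km = 2.5882×10⁶ m.
r₂ = 2440 + 7170 = 9610.0 km = 9.6100×10⁶ m.
Transfer ellipse a_t = (r₁ + r₂)/2 = 6.099×10⁶ m.
At r₁: circular v_c1 = √(μ/r₁) = 2917 m/s; transfer-periherm v_p = √[μ(2/r₁ − 1/a_t)] = 3662 m/s.
At r₂: circular v_c2 = √(μ/r₂) = 1514 m/s; transfer-apoherm v_a = √[μ(2/r₂ − 1/a_t)] = 986.3 m/s.
Δv₂ = v_c2 − v_a = 527.8 m/s.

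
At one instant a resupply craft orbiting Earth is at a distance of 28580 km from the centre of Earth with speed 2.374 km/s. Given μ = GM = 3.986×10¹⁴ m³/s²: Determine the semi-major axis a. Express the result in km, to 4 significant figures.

a ≈ 17910 km

r = 2.858×10⁷ m.
Specific orbital energy ε = v²/2 − μ/r = (2374)²/2 − 3.986×10¹⁴/2.858×10⁷ = -1.113×10⁷ J/kg.
Since ε = −μ/(2a), a = −μ/(2ε) = 1.791×10⁷ m = 17908 km.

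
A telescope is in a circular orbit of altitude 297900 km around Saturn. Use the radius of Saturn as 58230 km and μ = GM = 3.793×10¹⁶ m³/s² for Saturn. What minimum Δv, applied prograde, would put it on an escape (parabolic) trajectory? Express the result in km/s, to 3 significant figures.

r = 58230 + 297900 = 356130 km = 3.5613×10⁸ m.
Circular speed v_c = √(μ/r) = 10320 m/s.
Escape speed v_esc = √(2μ/r) = √2 × v_c = 14590 m/s.
Δv = v_esc − v_c = 4275 m/s = 4.275 km/s.

Δv ≈ 4.27 km/s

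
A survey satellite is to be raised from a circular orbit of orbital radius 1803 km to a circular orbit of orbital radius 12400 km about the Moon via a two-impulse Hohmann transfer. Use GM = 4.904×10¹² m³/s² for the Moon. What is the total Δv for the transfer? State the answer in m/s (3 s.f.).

r₁ = 1803 km = 1.803×10⁶ m.
r₂ = 12400 km = 1.240×10⁷ m.
Transfer ellipse a_t = (r₁ + r₂)/2 = 7.102×10⁶ m.
At r₁: circular v_c1 = √(μ/r₁) = 1649 m/s; transfer-perilune v_p = √[μ(2/r₁ − 1/a_t)] = 2179 m/s.
Δv₁ = v_p − v_c1 = 530.1 m/s.
At r₂: circular v_c2 = √(μ/r₂) = 628.9 m/s; transfer-apolune v_a = √[μ(2/r₂ − 1/a_t)] = 316.9 m/s.
Δv₂ = v_c2 − v_a = 312.0 m/s.
Total Δv = Δv₁ + Δv₂ = 842.1 m/s.

Δv_total ≈ 842 m/s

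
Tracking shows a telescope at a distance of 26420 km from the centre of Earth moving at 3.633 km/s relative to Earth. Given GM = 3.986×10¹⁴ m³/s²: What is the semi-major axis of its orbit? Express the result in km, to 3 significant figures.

r = 2.642×10⁷ m.
Specific orbital energy ε = v²/2 − μ/r = (3633)²/2 − 3.986×10¹⁴/2.642×10⁷ = -8.488×10⁶ J/kg.
Since ε = −μ/(2a), a = −μ/(2ε) = 2.348×10⁷ m = 23481 km.

a ≈ 23500 km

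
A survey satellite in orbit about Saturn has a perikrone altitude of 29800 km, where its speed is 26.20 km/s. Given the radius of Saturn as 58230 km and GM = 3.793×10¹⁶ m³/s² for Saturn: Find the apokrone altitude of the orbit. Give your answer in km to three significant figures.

r_p = 58230 + 29800 = 88030 km = 8.803×10⁷ m.
Specific energy ε = v²/2 − μ/r = -8.766×10⁷ J/kg, so a = −μ/(2ε) = 2.164×10⁸ m.
The apsides satisfy r_p + r_a = 2a, so the apokrone radius is 2a − r_p = 3.447×10⁸ m = 3.4469×10⁵ km.
Apokrone altitude = 3.4469×10⁵ − 58230 = 2.8646×10⁵ km.

apokrone altitude ≈ 2.86×10⁵ km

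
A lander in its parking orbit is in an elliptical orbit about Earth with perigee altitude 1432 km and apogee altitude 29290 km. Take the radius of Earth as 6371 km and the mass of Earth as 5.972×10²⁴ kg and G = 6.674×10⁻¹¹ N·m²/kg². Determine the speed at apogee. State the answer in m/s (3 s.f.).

μ = GM = 6.674×10⁻¹¹ × 5.972×10²⁴ = 3.986×10¹⁴ m³/s².
r_p = 6371 + 1432 = 7803.0 km = 7.8030×10⁶ m.
r_a = 6371 + 29290 = 35661 km = 3.5661×10⁷ m.
Semi-major axis a = (r_p + r_a)/2 = 21732 km = 2.173×10⁷ m.
Vis-viva: v² = μ(2/r − 1/a) = 3.986×10¹⁴ × (5.608×10⁻⁸ − 4.602×10⁻⁸) = 4.013×10⁶ m²/s².
v = 2003 m/s.

v ≈ 2000 m/s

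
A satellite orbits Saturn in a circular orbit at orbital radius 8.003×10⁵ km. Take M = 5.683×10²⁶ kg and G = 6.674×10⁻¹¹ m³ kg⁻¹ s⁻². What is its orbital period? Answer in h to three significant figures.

T ≈ 203 h

μ = GM = 6.674×10⁻¹¹ × 5.683×10²⁶ = 3.793×10¹⁶ m³/s².
r = 8.003×10⁵ km = 8.003×10⁸ m.
Kepler's third law: T = 2π√(r³/μ) = 2π√((8.003×10⁸)³ / 3.793×10¹⁶).
r³/μ = 1.351×10¹⁰ s², so T = 2π × 1.163×10⁵ = 7.304×10⁵ s.
Converting: 7.304×10⁵ s ÷ 3600 = 202.9 h.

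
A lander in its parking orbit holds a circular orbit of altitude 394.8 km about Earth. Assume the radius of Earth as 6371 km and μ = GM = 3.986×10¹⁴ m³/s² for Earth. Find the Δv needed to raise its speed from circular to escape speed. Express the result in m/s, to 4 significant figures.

r = 6371 + 394.8 = 6765.8 km = 6.7658×10⁶ m.
Circular speed v_c = √(μ/r) = 7676 m/s.
Escape speed v_esc = √(2μ/r) = √2 × v_c = 10850 m/s.
Δv = v_esc − v_c = 3179 m/s.

Δv ≈ 3179 m/s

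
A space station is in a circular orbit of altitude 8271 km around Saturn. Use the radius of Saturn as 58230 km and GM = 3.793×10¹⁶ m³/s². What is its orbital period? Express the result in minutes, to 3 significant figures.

r = 58230 + 8271 = 66501 km = 6.6501×10⁷ m.
Kepler's third law: T = 2π√(r³/μ) = 2π√((6.650×10⁷)³ / 3.793×10¹⁶).
r³/μ = 7.754×10⁶ s², so T = 2π × 2.785×10³ = 1.750×10⁴ s.
Converting: 1.750×10⁴ s ÷ 60.00 = 291.6 minutes.

T ≈ 292 minutes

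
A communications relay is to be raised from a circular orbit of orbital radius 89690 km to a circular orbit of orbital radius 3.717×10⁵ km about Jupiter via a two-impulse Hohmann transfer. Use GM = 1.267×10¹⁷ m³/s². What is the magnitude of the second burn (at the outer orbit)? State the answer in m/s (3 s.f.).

Δv ≈ 6950 m/s

r₁ = 89690 km = 8.969×10⁷ m.
r₂ = 3.717×10⁵ km = 3.717×10⁸ m.
Transfer ellipse a_t = (r₁ + r₂)/2 = 2.307×10⁸ m.
At r₁: circular v_c1 = √(μ/r₁) = 37590 m/s; transfer-perijove v_p = √[μ(2/r₁ − 1/a_t)] = 47710 m/s.
At r₂: circular v_c2 = √(μ/r₂) = 18460 m/s; transfer-apojove v_a = √[μ(2/r₂ − 1/a_t)] = 11510 m/s.
Δv₂ = v_c2 − v_a = 6951 m/s.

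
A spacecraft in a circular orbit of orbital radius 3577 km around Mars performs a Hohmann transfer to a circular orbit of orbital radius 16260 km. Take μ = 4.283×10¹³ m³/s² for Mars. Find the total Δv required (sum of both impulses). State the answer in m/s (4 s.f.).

r₁ = 3577 km = 3.577×10⁶ m.
r₂ = 16260 km = 1.626×10⁷ m.
Transfer ellipse a_t = (r₁ + r₂)/2 = 9.918×10⁶ m.
At r₁: circular v_c1 = √(μ/r₁) = 3460 m/s; transfer-periapsis v_p = √[μ(2/r₁ − 1/a_t)] = 4430 m/s.
Δv₁ = v_p − v_c1 = 970.2 m/s.
At r₂: circular v_c2 = √(μ/r₂) = 1623 m/s; transfer-apoapsis v_a = √[μ(2/r₂ − 1/a_t)] = 974.7 m/s.
Δv₂ = v_c2 − v_a = 648.3 m/s.
Total Δv = Δv₁ + Δv₂ = 1619 m/s.

Δv_total ≈ 1619 m/s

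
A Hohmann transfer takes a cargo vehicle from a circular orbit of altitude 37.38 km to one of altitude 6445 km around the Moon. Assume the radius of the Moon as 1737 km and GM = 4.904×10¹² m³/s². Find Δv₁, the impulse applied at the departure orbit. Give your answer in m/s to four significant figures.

Δv ≈ 468.8 m/s

r₁ = 1737 + 37.38 = 1774.4 km = 1.7744×10⁶ m.
r₂ = 1737 + 6445 = 8182.0 km = 8.1820×10⁶ m.
Transfer ellipse a_t = (r₁ + r₂)/2 = 4.978×10⁶ m.
At r₁: circular v_c1 = √(μ/r₁) = 1662 m/s; transfer-perilune v_p = √[μ(2/r₁ − 1/a_t)] = 2131 m/s.
Δv₁ = v_p − v_c1 = 468.8 m/s.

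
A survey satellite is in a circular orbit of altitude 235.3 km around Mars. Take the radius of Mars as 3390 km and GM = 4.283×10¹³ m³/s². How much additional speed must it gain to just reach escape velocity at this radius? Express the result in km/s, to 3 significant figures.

r = 3390 + 235.3 = 3625.3 km = 3.6253×10⁶ m.
Circular speed v_c = √(μ/r) = 3437 m/s.
Escape speed v_esc = √(2μ/r) = √2 × v_c = 4861 m/s.
Δv = v_esc − v_c = 1424 m/s = 1.424 km/s.

Δv ≈ 1.42 km/s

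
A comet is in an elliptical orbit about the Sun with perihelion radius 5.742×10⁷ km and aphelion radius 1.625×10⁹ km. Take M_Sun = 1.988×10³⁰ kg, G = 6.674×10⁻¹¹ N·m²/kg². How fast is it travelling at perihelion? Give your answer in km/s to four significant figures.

μ = GM = 6.674×10⁻¹¹ × 1.988×10³⁰ = 1.327×10²⁰ m³/s².
Semi-major axis a = (r_p + r_a)/2 = 8.4121×10⁸ km = 8.412×10¹¹ m.
Vis-viva: v² = μ(2/r − 1/a) = 1.327×10²⁰ × (3.483×10⁻¹¹ − 1.189×10⁻¹²) = 4.464×10⁹ m²/s².
v = 66810 m/s = 66.81 km/s.

v ≈ 66.81 km/s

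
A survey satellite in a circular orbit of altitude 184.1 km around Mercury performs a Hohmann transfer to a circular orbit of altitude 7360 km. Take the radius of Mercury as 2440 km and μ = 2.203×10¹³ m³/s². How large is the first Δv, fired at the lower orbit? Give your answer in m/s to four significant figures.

r₁ = 2440 + 184.1 = 2624.1 km = 2.6241×10⁶ m.
r₂ = 2440 + 7360 = 9800.0 km = 9.8000×10⁶ m.
Transfer ellipse a_t = (r₁ + r₂)/2 = 6.212×10⁶ m.
At r₁: circular v_c1 = √(μ/r₁) = 2897 m/s; transfer-periherm v_p = √[μ(2/r₁ − 1/a_t)] = 3639 m/s.
Δv₁ = v_p − v_c1 = 741.8 m/s.

Δv ≈ 741.8 m/s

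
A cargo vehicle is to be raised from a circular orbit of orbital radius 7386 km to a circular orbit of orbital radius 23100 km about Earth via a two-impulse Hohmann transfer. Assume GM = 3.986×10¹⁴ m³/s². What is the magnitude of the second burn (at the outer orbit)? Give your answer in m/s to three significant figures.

Δv ≈ 1260 m/s

r₁ = 7386 km = 7.386×10⁶ m.
r₂ = 23100 km = 2.310×10⁷ m.
Transfer ellipse a_t = (r₁ + r₂)/2 = 1.524×10⁷ m.
At r₁: circular v_c1 = √(μ/r₁) = 7346 m/s; transfer-perigee v_p = √[μ(2/r₁ − 1/a_t)] = 9043 m/s.
At r₂: circular v_c2 = √(μ/r₂) = 4154 m/s; transfer-apogee v_a = √[μ(2/r₂ − 1/a_t)] = 2892 m/s.
Δv₂ = v_c2 − v_a = 1262 m/s.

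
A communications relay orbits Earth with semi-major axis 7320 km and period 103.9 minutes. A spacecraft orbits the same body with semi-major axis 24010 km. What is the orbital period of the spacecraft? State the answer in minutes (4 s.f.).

Kepler's third law: T² ∝ a³, so T₂ = T₁ (a₂/a₁)^(3/2).
a₂/a₁ = 3.280, (a₂/a₁)^(3/2) = 5.940.
T₂ = 103.9 × 5.940 = 617.2 minutes.

T₂ ≈ 617.2 minutes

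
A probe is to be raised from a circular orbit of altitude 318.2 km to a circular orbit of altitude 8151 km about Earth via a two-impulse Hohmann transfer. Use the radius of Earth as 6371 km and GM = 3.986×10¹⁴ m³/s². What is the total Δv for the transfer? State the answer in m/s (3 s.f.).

Δv_total ≈ 2390 m/s

r₁ = 6371 + 318.2 = 6689.2 km = 6.6892×10⁶ m.
r₂ = 6371 + 8151 = 14522 km = 1.4522×10⁷ m.
Transfer ellipse a_t = (r₁ + r₂)/2 = 1.061×10⁷ m.
At r₁: circular v_c1 = √(μ/r₁) = 7719 m/s; transfer-perigee v_p = √[μ(2/r₁ − 1/a_t)] = 9033 m/s.
Δv₁ = v_p − v_c1 = 1314 m/s.
At r₂: circular v_c2 = √(μ/r₂) = 5239 m/s; transfer-apogee v_a = √[μ(2/r₂ − 1/a_t)] = 4161 m/s.
Δv₂ = v_c2 − v_a = 1078 m/s.
Total Δv = Δv₁ + Δv₂ = 2392 m/s.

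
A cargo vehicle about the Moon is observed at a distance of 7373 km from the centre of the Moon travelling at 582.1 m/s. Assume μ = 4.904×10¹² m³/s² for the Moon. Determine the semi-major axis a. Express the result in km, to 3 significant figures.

r = 7.373×10⁶ m.
Vis-viva rearranged: 1/a = 2/r − v²/μ = 2.713×10⁻⁷ − 6.909×10⁻⁸ = 2.022×10⁻⁷ m⁻¹.
a = 4.946×10⁶ m = 4946.4 km.

a ≈ 4950 km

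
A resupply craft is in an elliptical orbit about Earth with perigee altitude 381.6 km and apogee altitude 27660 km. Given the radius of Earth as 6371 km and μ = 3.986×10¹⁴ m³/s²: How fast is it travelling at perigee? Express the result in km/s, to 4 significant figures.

v ≈ 9.925 km/s

r_p = 6371 + 381.6 = 6752.6 km = 6.7526×10⁶ m.
r_a = 6371 + 27660 = 34031 km = 3.4031×10⁷ m.
Semi-major axis a = (r_p + r_a)/2 = 20392 km = 2.039×10⁷ m.
Vis-viva: v² = μ(2/r − 1/a) = 3.986×10¹⁴ × (2.962×10⁻⁷ − 4.904×10⁻⁸) = 9.851×10⁷ m²/s².
v = 9925 m/s = 9.925 km/s.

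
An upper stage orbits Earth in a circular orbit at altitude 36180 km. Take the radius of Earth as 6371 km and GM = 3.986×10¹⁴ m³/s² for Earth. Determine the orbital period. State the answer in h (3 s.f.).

T ≈ 24.3 h

r = 6371 + 36180 = 42551 km = 4.2551×10⁷ m.
Kepler's third law: T = 2π√(r³/μ) = 2π√((4.255×10⁷)³ / 3.986×10¹⁴).
r³/μ = 1.933×10⁸ s², so T = 2π × 1.390×10⁴ = 8.735×10⁴ s.
Converting: 8.735×10⁴ s ÷ 3600 = 24.26 h.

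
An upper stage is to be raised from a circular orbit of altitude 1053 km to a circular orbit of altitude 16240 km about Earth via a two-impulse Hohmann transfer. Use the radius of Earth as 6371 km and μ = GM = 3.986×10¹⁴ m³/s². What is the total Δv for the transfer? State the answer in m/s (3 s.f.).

Δv_total ≈ 2910 m/s

r₁ = 6371 + 1053 = 7424.0 km = 7.4240×10⁶ m.
r₂ = 6371 + 16240 = 22611 km = 2.2611×10⁷ m.
Transfer ellipse a_t = (r₁ + r₂)/2 = 1.502×10⁷ m.
At r₁: circular v_c1 = √(μ/r₁) = 7327 m/s; transfer-perigee v_p = √[μ(2/r₁ − 1/a_t)] = 8991 m/s.
Δv₁ = v_p − v_c1 = 1664 m/s.
At r₂: circular v_c2 = √(μ/r₂) = 4199 m/s; transfer-apogee v_a = √[μ(2/r₂ − 1/a_t)] = 2952 m/s.
Δv₂ = v_c2 − v_a = 1247 m/s.
Total Δv = Δv₁ + Δv₂ = 2910 m/s.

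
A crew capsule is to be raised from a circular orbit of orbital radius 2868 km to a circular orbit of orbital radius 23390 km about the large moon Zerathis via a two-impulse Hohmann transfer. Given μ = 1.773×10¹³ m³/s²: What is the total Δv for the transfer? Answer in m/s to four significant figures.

r₁ = 2868 km = 2.868×10⁶ m.
r₂ = 23390 km = 2.339×10⁷ m.
Transfer ellipse a_t = (r₁ + r₂)/2 = 1.313×10⁷ m.
At r₁: circular v_c1 = √(μ/r₁) = 2486 m/s; transfer-periapsis v_p = √[μ(2/r₁ − 1/a_t)] = 3319 m/s.
Δv₁ = v_p − v_c1 = 832.3 m/s.
At r₂: circular v_c2 = √(μ/r₂) = 870.6 m/s; transfer-apoapsis v_a = √[μ(2/r₂ − 1/a_t)] = 406.9 m/s.
Δv₂ = v_c2 − v_a = 463.7 m/s.
Total Δv = Δv₁ + Δv₂ = 1296 m/s.

Δv_total ≈ 1296 m/s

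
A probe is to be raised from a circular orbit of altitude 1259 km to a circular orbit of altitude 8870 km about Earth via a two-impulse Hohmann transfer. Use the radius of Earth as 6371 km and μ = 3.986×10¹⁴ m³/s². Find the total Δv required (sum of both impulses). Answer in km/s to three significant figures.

r₁ = 6371 + 1259 = 7630.0 km = 7.6300×10⁶ m.
r₂ = 6371 + 8870 = 15241 km = 1.5241×10⁷ m.
Transfer ellipse a_t = (r₁ + r₂)/2 = 1.144×10⁷ m.
At r₁: circular v_c1 = √(μ/r₁) = 7228 m/s; transfer-perigee v_p = √[μ(2/r₁ − 1/a_t)] = 8344 m/s.
Δv₁ = v_p − v_c1 = 1116 m/s.
At r₂: circular v_c2 = √(μ/r₂) = 5114 m/s; transfer-apogee v_a = √[μ(2/r₂ − 1/a_t)] = 4177 m/s.
Δv₂ = v_c2 − v_a = 936.7 m/s.
Total Δv = Δv₁ + Δv₂ = 2053 m/s = 2.053 km/s.

Δv_total ≈ 2.05 km/s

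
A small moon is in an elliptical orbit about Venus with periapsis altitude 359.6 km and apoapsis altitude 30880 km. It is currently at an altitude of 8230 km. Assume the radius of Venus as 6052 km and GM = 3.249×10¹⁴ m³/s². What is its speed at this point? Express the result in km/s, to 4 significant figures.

v ≈ 5.523 km/s

r_p = 6052 + 359.6 = 6411.6 km = 6.4116×10⁶ m.
r_a = 6052 + 30880 = 36932 km = 3.6932×10⁷ m.
r = 6052 + 8230 = 14282 km = 1.428×10⁷ m.
Semi-major axis a = (r_p + r_a)/2 = 21672 km = 2.167×10⁷ m.
Vis-viva: v² = μ(2/r − 1/a) = 3.249×10¹⁴ × (1.400×10⁻⁷ − 4.614×10⁻⁸) = 3.051×10⁷ m²/s².
v = 5523 m/s = 5.523 km/s.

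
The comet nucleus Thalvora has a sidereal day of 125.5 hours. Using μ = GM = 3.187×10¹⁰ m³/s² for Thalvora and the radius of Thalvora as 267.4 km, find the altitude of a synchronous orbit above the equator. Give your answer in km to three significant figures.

h_sync ≈ 5220 km

T = 125.5 hours = 4.518×10⁵ s.
A synchronous orbit has period T, so by Kepler's third law a = (μT²/4π²)^(1/3).
μT²/4π² = 3.187×10¹⁰ × (4.518×10⁵)² / 39.48 = 1.648×10²⁰ m³.
a = 5.482×10⁶ m = 5482.4 km.
Altitude h = a − R = 5482.4 − 267.4 = 5215.0 km.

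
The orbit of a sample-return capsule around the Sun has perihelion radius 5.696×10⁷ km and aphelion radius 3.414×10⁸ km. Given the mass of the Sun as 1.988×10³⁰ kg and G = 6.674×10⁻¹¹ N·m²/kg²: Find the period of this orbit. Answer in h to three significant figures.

μ = GM = 6.674×10⁻¹¹ × 1.988×10³⁰ = 1.327×10²⁰ m³/s².
Semi-major axis a = (r_p + r_a)/2 = (5.6960×10⁷ + 3.4140×10⁸)/2 = 1.9918×10⁸ km = 1.992×10¹¹ m.
By Kepler's third law T = 2π√(a³/μ) = 2π × 7.717×10⁶ = 4.849×10⁷ s.
= 13470 h.

T ≈ 13500 h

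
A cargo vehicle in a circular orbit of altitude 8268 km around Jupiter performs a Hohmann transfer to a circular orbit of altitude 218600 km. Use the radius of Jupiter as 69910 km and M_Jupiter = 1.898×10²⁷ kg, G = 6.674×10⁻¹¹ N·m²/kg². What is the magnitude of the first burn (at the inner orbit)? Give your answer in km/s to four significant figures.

μ = GM = 6.674×10⁻¹¹ × 1.898×10²⁷ = 1.267×10¹⁷ m³/s².
r₁ = 69910 + 8268 = 78178 km = 7.8178×10⁷ m.
r₂ = 69910 + 218600 = 288510 km = 2.8851×10⁸ m.
Transfer ellipse a_t = (r₁ + r₂)/2 = 1.833×10⁸ m.
At r₁: circular v_c1 = √(μ/r₁) = 40250 m/s; transfer-perijove v_p = √[μ(2/r₁ − 1/a_t)] = 50490 m/s.
Δv₁ = v_p − v_c1 = 10240 m/s.
= 10.24 km/s.

Δv ≈ 10.24 km/s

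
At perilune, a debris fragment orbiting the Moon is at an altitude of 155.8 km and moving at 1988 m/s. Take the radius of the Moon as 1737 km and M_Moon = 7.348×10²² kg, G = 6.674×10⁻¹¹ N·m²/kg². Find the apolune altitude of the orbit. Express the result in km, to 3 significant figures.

μ = GM = 6.674×10⁻¹¹ × 7.348×10²² = 4.904×10¹² m³/s².
r_p = 1737 + 155.8 = 1892.8 km = 1.893×10⁶ m.
Specific energy ε = v²/2 − μ/r = -6.148×10⁵ J/kg, so a = −μ/(2ε) = 3.988×10⁶ m.
The apsides satisfy r_p + r_a = 2a, so the apolune radius is 2a − r_p = 6.084×10⁶ m = 6083.5 km.
Apolune altitude = 6083.5 − 1737 = 4346.5 km.

apolune altitude ≈ 4350 km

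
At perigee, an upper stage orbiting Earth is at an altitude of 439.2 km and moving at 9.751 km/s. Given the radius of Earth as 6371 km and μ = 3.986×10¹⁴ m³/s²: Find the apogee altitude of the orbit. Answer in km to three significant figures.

apogee altitude ≈ 23100 km

r_p = 6371 + 439.2 = 6810.2 km = 6.810×10⁶ m.
Specific energy ε = v²/2 − μ/r = -1.099×10⁷ J/kg, so a = −μ/(2ε) = 1.814×10⁷ m.
The apsides satisfy r_p + r_a = 2a, so the apogee radius is 2a − r_p = 2.946×10⁷ m = 29463 km.
Apogee altitude = 29463 − 6371 = 23092 km.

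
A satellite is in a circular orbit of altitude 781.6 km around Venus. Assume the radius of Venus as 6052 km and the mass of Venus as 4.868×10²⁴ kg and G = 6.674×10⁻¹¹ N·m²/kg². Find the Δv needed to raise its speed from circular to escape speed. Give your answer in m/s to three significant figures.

Δv ≈ 2860 m/s

μ = GM = 6.674×10⁻¹¹ × 4.868×10²⁴ = 3.249×10¹⁴ m³/s².
r = 6052 + 781.6 = 6833.6 km = 6.8336×10⁶ m.
Circular speed v_c = √(μ/r) = 6895 m/s.
Escape speed v_esc = √(2μ/r) = √2 × v_c = 9751 m/s.
Δv = v_esc − v_c = 2856 m/s.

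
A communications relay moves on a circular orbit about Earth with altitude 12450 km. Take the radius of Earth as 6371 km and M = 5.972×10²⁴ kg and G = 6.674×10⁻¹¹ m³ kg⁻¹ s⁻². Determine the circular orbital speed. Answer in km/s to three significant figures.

μ = GM = 6.674×10⁻¹¹ × 5.972×10²⁴ = 3.986×10¹⁴ m³/s².
r = 6371 + 12450 = 18821 km = 1.8821×10⁷ m.
For a circular orbit v = √(μ/r) = √(3.986×10¹⁴ / 1.882×10⁷) = √(2.118×10⁷) = 4602 m/s.
That is 4.602 km/s.

v ≈ 4.60 km/s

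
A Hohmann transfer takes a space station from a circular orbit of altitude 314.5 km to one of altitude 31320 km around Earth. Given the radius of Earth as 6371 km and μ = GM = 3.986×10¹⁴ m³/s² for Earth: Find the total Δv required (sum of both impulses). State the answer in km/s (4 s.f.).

r₁ = 6371 + 314.5 = 6685.5 km = 6.6855×10⁶ m.
r₂ = 6371 + 31320 = 37691 km = 3.7691×10⁷ m.
Transfer ellipse a_t = (r₁ + r₂)/2 = 2.219×10⁷ m.
At r₁: circular v_c1 = √(μ/r₁) = 7722 m/s; transfer-perigee v_p = √[μ(2/r₁ − 1/a_t)] = 10060 m/s.
Δv₁ = v_p − v_c1 = 2342 m/s.
At r₂: circular v_c2 = √(μ/r₂) = 3252 m/s; transfer-apogee v_a = √[μ(2/r₂ − 1/a_t)] = 1785 m/s.
Δv₂ = v_c2 − v_a = 1467 m/s.
Total Δv = Δv₁ + Δv₂ = 3809 m/s = 3.809 km/s.

Δv_total ≈ 3.809 km/s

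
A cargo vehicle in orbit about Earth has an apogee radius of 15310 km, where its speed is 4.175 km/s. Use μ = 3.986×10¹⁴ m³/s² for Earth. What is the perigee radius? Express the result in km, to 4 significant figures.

r_a = 1.531×10⁷ m.
Specific energy ε = v²/2 − μ/r = -1.732×10⁷ J/kg, so a = −μ/(2ε) = 1.151×10⁷ m.
The apsides satisfy r_p + r_a = 2a, so the perigee radius is 2a − r_a = 7.704×10⁶ m = 7703.9 km.

perigee radius ≈ 7704 km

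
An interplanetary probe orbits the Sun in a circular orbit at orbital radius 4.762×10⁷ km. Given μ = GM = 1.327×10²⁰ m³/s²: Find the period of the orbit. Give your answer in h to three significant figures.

T ≈ 1570 h

r = 4.762×10⁷ km = 4.762×10¹⁰ m.
Kepler's third law: T = 2π√(r³/μ) = 2π√((4.762×10¹⁰)³ / 1.327×10²⁰).
r³/μ = 8.138×10¹¹ s², so T = 2π × 9.021×10⁵ = 5.668×10⁶ s.
Converting: 5.668×10⁶ s ÷ 3600 = 1574 h.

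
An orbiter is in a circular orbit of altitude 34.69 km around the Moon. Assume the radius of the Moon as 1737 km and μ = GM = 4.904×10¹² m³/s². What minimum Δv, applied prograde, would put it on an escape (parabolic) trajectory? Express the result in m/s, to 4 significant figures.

r = 1737 + 34.69 = 1771.7 km = 1.7717×10⁶ m.
Circular speed v_c = √(μ/r) = 1664 m/s.
Escape speed v_esc = √(2μ/r) = √2 × v_c = 2353 m/s.
Δv = v_esc − v_c = 689.1 m/s.

Δv ≈ 689.1 m/s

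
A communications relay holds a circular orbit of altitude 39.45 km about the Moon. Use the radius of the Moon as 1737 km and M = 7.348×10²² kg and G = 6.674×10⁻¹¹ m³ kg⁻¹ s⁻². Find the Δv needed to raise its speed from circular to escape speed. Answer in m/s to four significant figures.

Δv ≈ 688.2 m/s

μ = GM = 6.674×10⁻¹¹ × 7.348×10²² = 4.904×10¹² m³/s².
r = 1737 + 39.45 = 1776.5 km = 1.7764×10⁶ m.
Circular speed v_c = √(μ/r) = 1662 m/s.
Escape speed v_esc = √(2μ/r) = √2 × v_c = 2350 m/s.
Δv = v_esc − v_c = 688.2 m/s.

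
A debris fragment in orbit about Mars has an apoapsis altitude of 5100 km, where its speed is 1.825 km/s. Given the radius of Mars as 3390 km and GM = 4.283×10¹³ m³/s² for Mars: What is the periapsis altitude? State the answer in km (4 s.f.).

r_a = 3390 + 5100 = 8490.0 km = 8.490×10⁶ m.
Specific energy ε = v²/2 − μ/r = -3.379×10⁶ J/kg, so a = −μ/(2ε) = 6.337×10⁶ m.
The apsides satisfy r_p + r_a = 2a, so the periapsis radius is 2a − r_a = 4.184×10⁶ m = 4183.7 km.
Periapsis altitude = 4183.7 − 3390 = 793.67 km.

periapsis altitude ≈ 793.7 km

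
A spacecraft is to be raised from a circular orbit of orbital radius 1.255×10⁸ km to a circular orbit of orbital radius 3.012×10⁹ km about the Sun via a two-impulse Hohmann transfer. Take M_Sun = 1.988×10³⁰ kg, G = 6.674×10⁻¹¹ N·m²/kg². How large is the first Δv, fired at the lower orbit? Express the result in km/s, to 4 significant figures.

Δv ≈ 12.54 km/s

μ = GM = 6.674×10⁻¹¹ × 1.988×10³⁰ = 1.327×10²⁰ m³/s².
r₁ = 1.255×10⁸ km = 1.255×10¹¹ m.
r₂ = 3.012×10⁹ km = 3.012×10¹² m.
Transfer ellipse a_t = (r₁ + r₂)/2 = 1.569×10¹² m.
At r₁: circular v_c1 = √(μ/r₁) = 32510 m/s; transfer-perihelion v_p = √[μ(2/r₁ − 1/a_t)] = 45050 m/s.
Δv₁ = v_p − v_c1 = 12540 m/s.
= 12.54 km/s.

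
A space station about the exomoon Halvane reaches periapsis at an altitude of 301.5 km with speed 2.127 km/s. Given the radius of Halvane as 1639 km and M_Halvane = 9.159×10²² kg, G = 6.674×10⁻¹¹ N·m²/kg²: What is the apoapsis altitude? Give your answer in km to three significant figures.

apoapsis altitude ≈ 3300 km

μ = GM = 6.674×10⁻¹¹ × 9.159×10²² = 6.113×10¹² m³/s².
r_p = 1639 + 301.5 = 1940.5 km = 1.940×10⁶ m.
Specific energy ε = v²/2 − μ/r = -8.880×10⁵ J/kg, so a = −μ/(2ε) = 3.442×10⁶ m.
The apsides satisfy r_p + r_a = 2a, so the apoapsis radius is 2a − r_p = 4.943×10⁶ m = 4943.1 km.
Apoapsis altitude = 4943.1 − 1639 = 3304.1 km.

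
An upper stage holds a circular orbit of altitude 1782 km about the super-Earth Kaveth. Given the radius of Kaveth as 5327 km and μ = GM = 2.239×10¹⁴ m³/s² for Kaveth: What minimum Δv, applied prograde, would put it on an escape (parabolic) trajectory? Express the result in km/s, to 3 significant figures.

r = 5327 + 1782 = 7109.0 km = 7.1090×10⁶ m.
Circular speed v_c = √(μ/r) = 5612 m/s.
Escape speed v_esc = √(2μ/r) = √2 × v_c = 7937 m/s.
Δv = v_esc − v_c = 2325 m/s = 2.325 km/s.

Δv ≈ 2.32 km/s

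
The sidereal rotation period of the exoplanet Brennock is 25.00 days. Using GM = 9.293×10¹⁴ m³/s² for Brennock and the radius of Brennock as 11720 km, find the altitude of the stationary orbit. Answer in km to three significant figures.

h_sync ≈ 4.67×10⁵ km

T = 25.00 days = 2.160×10⁶ s.
A synchronous orbit has period T, so by Kepler's third law a = (μT²/4π²)^(1/3).
μT²/4π² = 9.293×10¹⁴ × (2.160×10⁶)² / 39.48 = 1.098×10²⁶ m³.
a = 4.789×10⁸ m = 4.7889×10⁵ km.
Altitude h = a − R = 4.7889×10⁵ − 11720 = 4.6717×10⁵ km.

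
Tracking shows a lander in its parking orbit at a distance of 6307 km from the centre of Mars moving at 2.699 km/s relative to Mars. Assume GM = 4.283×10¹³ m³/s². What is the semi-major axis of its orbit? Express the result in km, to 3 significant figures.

r = 6.307×10⁶ m.
Specific orbital energy ε = v²/2 − μ/r = (2699)²/2 − 4.283×10¹³/6.307×10⁶ = -3.149×10⁶ J/kg.
Since ε = −μ/(2a), a = −μ/(2ε) = 6.802×10⁶ m = 6801.5 km.

a ≈ 6800 km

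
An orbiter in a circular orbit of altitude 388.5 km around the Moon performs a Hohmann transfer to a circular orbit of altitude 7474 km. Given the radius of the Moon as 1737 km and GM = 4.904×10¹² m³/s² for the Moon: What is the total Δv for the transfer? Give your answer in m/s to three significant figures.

Δv_total ≈ 700 m/s

r₁ = 1737 + 388.5 = 2125.5 km = 2.1255×10⁶ m.
r₂ = 1737 + 7474 = 9211.0 km = 9.2110×10⁶ m.
Transfer ellipse a_t = (r₁ + r₂)/2 = 5.668×10⁶ m.
At r₁: circular v_c1 = √(μ/r₁) = 1519 m/s; transfer-perilune v_p = √[μ(2/r₁ − 1/a_t)] = 1936 m/s.
Δv₁ = v_p − v_c1 = 417.3 m/s.
At r₂: circular v_c2 = √(μ/r₂) = 729.7 m/s; transfer-apolune v_a = √[μ(2/r₂ − 1/a_t)] = 446.8 m/s.
Δv₂ = v_c2 − v_a = 282.8 m/s.
Total Δv = Δv₁ + Δv₂ = 700.2 m/s.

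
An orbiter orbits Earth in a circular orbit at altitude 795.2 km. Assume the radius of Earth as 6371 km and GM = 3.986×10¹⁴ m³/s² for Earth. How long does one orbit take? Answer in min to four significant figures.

T ≈ 100.6 min

r = 6371 + 795.2 = 7166.2 km = 7.1662×10⁶ m.
Kepler's third law: T = 2π√(r³/μ) = 2π√((7.166×10⁶)³ / 3.986×10¹⁴).
r³/μ = 9.233×10⁵ s², so T = 2π × 9.609×10² = 6.037×10³ s.
Converting: 6.037×10³ s ÷ 60.00 = 100.6 min.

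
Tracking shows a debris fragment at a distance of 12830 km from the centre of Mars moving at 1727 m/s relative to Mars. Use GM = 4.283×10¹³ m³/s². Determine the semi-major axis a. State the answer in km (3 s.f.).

r = 1.283×10⁷ m.
Vis-viva rearranged: 1/a = 2/r − v²/μ = 1.559×10⁻⁷ − 6.964×10⁻⁸ = 8.625×10⁻⁸ m⁻¹.
a = 1.159×10⁷ m = 11594 km.

a ≈ 11600 km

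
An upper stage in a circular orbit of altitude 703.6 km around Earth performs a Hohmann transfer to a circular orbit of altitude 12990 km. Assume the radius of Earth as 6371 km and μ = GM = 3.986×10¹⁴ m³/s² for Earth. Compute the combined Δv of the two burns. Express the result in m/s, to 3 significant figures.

Δv_total ≈ 2800 m/s

r₁ = 6371 + 703.6 = 7074.6 km = 7.0746×10⁶ m.
r₂ = 6371 + 12990 = 19361 km = 1.9361×10⁷ m.
Transfer ellipse a_t = (r₁ + r₂)/2 = 1.322×10⁷ m.
At r₁: circular v_c1 = √(μ/r₁) = 7506 m/s; transfer-perigee v_p = √[μ(2/r₁ − 1/a_t)] = 9085 m/s.
Δv₁ = v_p − v_c1 = 1578 m/s.
At r₂: circular v_c2 = √(μ/r₂) = 4537 m/s; transfer-apogee v_a = √[μ(2/r₂ − 1/a_t)] = 3320 m/s.
Δv₂ = v_c2 − v_a = 1218 m/s.
Total Δv = Δv₁ + Δv₂ = 2796 m/s.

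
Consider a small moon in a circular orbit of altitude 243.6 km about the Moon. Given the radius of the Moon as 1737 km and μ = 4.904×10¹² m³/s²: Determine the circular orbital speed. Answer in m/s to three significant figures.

v ≈ 1570 m/s

r = 1737 + 243.6 = 1980.6 km = 1.9806×10⁶ m.
For a circular orbit v = √(μ/r) = √(4.904×10¹² / 1.981×10⁶) = √(2.476×10⁶) = 1574 m/s.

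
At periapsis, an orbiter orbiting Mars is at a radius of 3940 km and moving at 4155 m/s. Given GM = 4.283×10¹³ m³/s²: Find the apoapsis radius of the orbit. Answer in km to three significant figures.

r_p = 3.940×10⁶ m.
Specific energy ε = v²/2 − μ/r = -2.239×10⁶ J/kg, so a = −μ/(2ε) = 9.566×10⁶ m.
The apsides satisfy r_p + r_a = 2a, so the apoapsis radius is 2a − r_p = 1.519×10⁷ m = 15193 km.

apoapsis radius ≈ 15200 km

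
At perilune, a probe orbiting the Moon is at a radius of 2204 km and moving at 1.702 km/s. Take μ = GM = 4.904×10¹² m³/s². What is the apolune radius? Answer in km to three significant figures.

r_p = 2.204×10⁶ m.
Specific energy ε = v²/2 − μ/r = -7.766×10⁵ J/kg, so a = −μ/(2ε) = 3.157×10⁶ m.
The apsides satisfy r_p + r_a = 2a, so the apolune radius is 2a − r_p = 4.110×10⁶ m = 4110.4 km.

apolune radius ≈ 4110 km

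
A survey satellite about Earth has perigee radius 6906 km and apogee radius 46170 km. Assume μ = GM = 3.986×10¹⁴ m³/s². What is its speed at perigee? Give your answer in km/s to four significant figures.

v ≈ 10.02 km/s

Semi-major axis a = (r_p + r_a)/2 = 26538 km = 2.654×10⁷ m.
Vis-viva: v² = μ(2/r − 1/a) = 3.986×10¹⁴ × (2.896×10⁻⁷ − 3.768×10⁻⁸) = 1.004×10⁸ m²/s².
v = 10020 m/s = 10.02 km/s.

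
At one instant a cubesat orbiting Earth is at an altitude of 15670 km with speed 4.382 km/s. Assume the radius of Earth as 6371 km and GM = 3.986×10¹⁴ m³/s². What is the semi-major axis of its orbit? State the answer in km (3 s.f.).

a ≈ 23500 km

r = 6371 + 15670 = 22041 km = 2.204×10⁷ m.
Specific orbital energy ε = v²/2 − μ/r = (4382)²/2 − 3.986×10¹⁴/2.204×10⁷ = -8.484×10⁶ J/kg.
Since ε = −μ/(2a), a = −μ/(2ε) = 2.349×10⁷ m = 23493 km.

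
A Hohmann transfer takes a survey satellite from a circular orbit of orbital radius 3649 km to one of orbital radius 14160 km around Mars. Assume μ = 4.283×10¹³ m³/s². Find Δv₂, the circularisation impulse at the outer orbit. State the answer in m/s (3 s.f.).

Δv ≈ 626 m/s

r₁ = 3649 km = 3.649×10⁶ m.
r₂ = 14160 km = 1.416×10⁷ m.
Transfer ellipse a_t = (r₁ + r₂)/2 = 8.904×10⁶ m.
At r₁: circular v_c1 = √(μ/r₁) = 3426 m/s; transfer-periapsis v_p = √[μ(2/r₁ − 1/a_t)] = 4320 m/s.
At r₂: circular v_c2 = √(μ/r₂) = 1739 m/s; transfer-apoapsis v_a = √[μ(2/r₂ − 1/a_t)] = 1113 m/s.
Δv₂ = v_c2 − v_a = 625.8 m/s.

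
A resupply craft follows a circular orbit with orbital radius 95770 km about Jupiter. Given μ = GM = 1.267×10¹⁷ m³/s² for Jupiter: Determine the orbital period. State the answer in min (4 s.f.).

T ≈ 275.7 min

r = 95770 km = 9.577×10⁷ m.
Kepler's third law: T = 2π√(r³/μ) = 2π√((9.577×10⁷)³ / 1.267×10¹⁷).
r³/μ = 6.933×10⁶ s², so T = 2π × 2.633×10³ = 1.654×10⁴ s.
Converting: 1.654×10⁴ s ÷ 60.00 = 275.7 min.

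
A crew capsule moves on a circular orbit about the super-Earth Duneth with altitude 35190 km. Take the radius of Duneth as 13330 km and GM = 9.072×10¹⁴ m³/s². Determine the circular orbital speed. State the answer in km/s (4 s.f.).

r = 13330 + 35190 = 48520 km = 4.8520×10⁷ m.
For a circular orbit v = √(μ/r) = √(9.072×10¹⁴ / 4.852×10⁷) = √(1.870×10⁷) = 4324 m/s.
That is 4.324 km/s.

v ≈ 4.324 km/s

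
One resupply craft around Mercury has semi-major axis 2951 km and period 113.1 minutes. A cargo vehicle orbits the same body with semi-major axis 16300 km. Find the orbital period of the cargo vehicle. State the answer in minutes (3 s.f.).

Kepler's third law: T² ∝ a³, so T₂ = T₁ (a₂/a₁)^(3/2).
a₂/a₁ = 5.524, (a₂/a₁)^(3/2) = 12.98.
T₂ = 113.1 × 12.98 = 1468 minutes.

T₂ ≈ 1470 minutes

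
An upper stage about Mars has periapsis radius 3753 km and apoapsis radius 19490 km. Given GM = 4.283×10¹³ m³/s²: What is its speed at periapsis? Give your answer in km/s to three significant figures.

v ≈ 4.37 km/s

Semi-major axis a = (r_p + r_a)/2 = 11622 km = 1.162×10⁷ m.
Vis-viva: v² = μ(2/r − 1/a) = 4.283×10¹³ × (5.329×10⁻⁷ − 8.605×10⁻⁸) = 1.914×10⁷ m²/s².
v = 4375 m/s = 4.375 km/s.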